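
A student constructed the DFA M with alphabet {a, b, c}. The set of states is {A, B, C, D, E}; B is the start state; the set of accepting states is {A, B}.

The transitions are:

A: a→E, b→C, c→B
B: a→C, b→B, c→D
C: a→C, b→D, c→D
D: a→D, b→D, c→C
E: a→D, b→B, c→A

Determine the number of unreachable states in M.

Starting at B and following transitions, the reachable set is {B, C, D}. That leaves A, E unreachable — 2 in total.

2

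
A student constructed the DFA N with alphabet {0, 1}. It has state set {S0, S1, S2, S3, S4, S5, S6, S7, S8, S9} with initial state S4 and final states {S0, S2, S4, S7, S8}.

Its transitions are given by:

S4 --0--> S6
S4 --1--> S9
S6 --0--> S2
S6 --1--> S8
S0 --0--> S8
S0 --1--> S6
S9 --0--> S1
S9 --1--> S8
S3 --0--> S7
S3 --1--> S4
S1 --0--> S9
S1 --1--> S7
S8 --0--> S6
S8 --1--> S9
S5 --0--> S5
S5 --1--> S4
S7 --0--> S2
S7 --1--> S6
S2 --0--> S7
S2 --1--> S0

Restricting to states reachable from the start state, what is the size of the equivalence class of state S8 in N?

2

Reachable states from the start: {S0,S1,S2,S4,S6,S7,S8,S9}. Unreachable: {S3,S5} — drop them.
P0 = {S0,S2,S4,S7,S8} | {S1,S6,S9}.
Split {S0,S2,S4,S7,S8} by δ(·,0) → {S0,S2,S7} and {S4,S8}.
Refine {S0,S2,S7} on symbol 0: members go to different blocks, giving {S2,S7} and {S0}.
Refine {S2,S7} on symbol 1: members go to different blocks, giving {S2} and {S7}.
On input 0, block {S1,S6,S9} splits into {S1,S9} and {S6}.
On input 1, block {S1,S9} splits into {S1} and {S9}.
No further refinement is possible. Final partition (7 blocks): {S2} | {S1} | {S4,S8} | {S0} | {S7} | {S6} | {S9}.
The equivalence class containing S8 is {S4,S8}, of size 2.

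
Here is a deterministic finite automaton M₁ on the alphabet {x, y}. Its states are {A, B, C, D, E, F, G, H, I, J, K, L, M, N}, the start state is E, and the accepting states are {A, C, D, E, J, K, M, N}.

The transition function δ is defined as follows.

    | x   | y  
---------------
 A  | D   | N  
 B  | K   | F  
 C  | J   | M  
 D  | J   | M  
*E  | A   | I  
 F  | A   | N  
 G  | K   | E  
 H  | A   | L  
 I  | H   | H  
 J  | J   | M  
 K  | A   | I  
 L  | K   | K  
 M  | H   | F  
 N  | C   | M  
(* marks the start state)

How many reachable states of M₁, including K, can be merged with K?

First remove the unreachable states {B,G}; 12 states remain.
P0 = {A,C,D,E,J,K,M,N} | {F,H,I,L}.
On input x, block {A,C,D,E,J,K,M,N} splits into {A,C,D,E,J,K,N} and {M}.
Split {A,C,D,E,J,K,N} by δ(·,y) → {C,D,J,N} and {E,K} and {A}.
Split {F,H,I,L} by δ(·,x) → {F,H} and {I} and {L}.
On input y, block {F,H} splits into {F} and {H}.
No further refinement is possible. Final partition (8 blocks): {C,D,J,N} | {F} | {M} | {E,K} | {A} | {I} | {L} | {H}.
The equivalence class containing K is {E,K}, of size 2.

2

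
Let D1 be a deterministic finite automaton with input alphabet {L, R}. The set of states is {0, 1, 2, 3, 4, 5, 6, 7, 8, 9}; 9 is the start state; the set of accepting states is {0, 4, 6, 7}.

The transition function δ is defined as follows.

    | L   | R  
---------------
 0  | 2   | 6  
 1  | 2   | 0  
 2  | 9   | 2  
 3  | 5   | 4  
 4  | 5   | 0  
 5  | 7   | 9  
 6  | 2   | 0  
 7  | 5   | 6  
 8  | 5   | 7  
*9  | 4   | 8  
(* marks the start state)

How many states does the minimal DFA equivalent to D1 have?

6

First remove the unreachable states {1,3}; 8 states remain.
Start with accepting vs non-accepting: {0,4,6,7} | {2,5,8,9}.
On input L, block {2,5,8,9} splits into {2,8} and {5,9}.
On input L, block {0,4,6,7} splits into {0,6} and {4,7}.
Split {2,8} by δ(·,R) → {2} and {8}.
Split {5,9} by δ(·,R) → {5} and {9}.
No further refinement is possible. Final partition (6 blocks): {0,6} | {2} | {5} | {4,7} | {8} | {9}.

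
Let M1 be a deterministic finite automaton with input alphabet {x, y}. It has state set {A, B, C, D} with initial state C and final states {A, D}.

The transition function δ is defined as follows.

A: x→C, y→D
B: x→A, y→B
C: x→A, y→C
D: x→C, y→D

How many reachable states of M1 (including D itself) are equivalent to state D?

2

Reachable states from the start: {A,C,D}. Unreachable: {B} — drop them.
Start with accepting vs non-accepting: {A,D} | {C}.
No further refinement is possible. Final partition (2 blocks): {A,D} | {C}.
State D belongs to the block {A,D}, which has 2 states.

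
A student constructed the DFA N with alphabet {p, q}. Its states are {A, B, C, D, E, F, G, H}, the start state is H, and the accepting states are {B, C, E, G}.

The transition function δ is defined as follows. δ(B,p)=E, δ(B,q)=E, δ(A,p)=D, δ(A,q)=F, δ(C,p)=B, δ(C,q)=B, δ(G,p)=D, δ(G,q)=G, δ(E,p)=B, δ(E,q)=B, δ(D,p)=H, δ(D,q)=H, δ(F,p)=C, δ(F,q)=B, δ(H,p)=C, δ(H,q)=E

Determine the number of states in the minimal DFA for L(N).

2

Reachable states from the start: {B,C,E,H}. Unreachable: {A,D,F,G} — drop them.
Start with accepting vs non-accepting: {B,C,E} | {H}.
The partition is now stable with 2 blocks: {B,C,E} | {H}.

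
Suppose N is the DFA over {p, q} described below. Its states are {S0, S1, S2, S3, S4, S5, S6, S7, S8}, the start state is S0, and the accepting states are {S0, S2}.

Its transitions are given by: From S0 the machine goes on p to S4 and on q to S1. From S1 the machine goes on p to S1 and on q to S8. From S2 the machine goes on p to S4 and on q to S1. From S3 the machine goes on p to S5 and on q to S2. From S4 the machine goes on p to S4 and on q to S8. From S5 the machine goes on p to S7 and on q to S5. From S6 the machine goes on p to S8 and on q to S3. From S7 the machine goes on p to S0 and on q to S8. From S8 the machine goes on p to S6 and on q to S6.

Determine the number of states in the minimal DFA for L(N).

All states are reachable from the start state.
Initial partition by acceptance: {S0,S2} | {S1,S3,S4,S5,S6,S7,S8}.
Split {S1,S3,S4,S5,S6,S7,S8} by δ(·,p) → {S1,S3,S4,S5,S6,S8} and {S7}.
Refine {S1,S3,S4,S5,S6,S8} on symbol p: members go to different blocks, giving {S1,S3,S4,S6,S8} and {S5}.
Split {S1,S3,S4,S6,S8} by δ(·,p) → {S1,S4,S6,S8} and {S3}.
Refine {S1,S4,S6,S8} on symbol q: members go to different blocks, giving {S1,S4,S8} and {S6}.
On input p, block {S1,S4,S8} splits into {S1,S4} and {S8}.
The partition is now stable with 7 blocks: {S0,S2} | {S1,S4} | {S7} | {S5} | {S3} | {S6} | {S8}.

7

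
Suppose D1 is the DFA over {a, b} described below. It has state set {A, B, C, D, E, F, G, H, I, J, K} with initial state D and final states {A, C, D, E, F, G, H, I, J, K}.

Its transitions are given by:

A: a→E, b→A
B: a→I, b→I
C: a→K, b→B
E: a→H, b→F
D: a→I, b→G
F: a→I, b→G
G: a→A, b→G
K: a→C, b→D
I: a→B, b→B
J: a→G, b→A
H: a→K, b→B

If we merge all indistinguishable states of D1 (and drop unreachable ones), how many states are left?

States {J} cannot be reached from the start state, so discard them.
P0 = {A,C,D,E,F,G,H,I,K} | {B}.
On input a, block {A,C,D,E,F,G,H,I,K} splits into {A,C,D,E,F,G,H,K} and {I}.
Refine {A,C,D,E,F,G,H,K} on symbol a: members go to different blocks, giving {A,C,E,G,H,K} and {D,F}.
On input b, block {A,C,E,G,H,K} splits into {A,G} and {C,H} and {E,K}.
Split {A,G} by δ(·,a) → {A} and {G}.
Stable partition: {A} | {B} | {I} | {D,F} | {C,H} | {E,K} | {G} — 7 equivalence classes.

7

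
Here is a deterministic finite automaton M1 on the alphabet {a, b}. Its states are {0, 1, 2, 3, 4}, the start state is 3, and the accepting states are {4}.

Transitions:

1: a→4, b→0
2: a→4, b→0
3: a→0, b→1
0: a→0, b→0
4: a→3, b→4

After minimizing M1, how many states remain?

First remove the unreachable states {2}; 4 states remain.
Initial partition by acceptance: {4} | {0,1,3}.
Refine {0,1,3} on symbol a: members go to different blocks, giving {0,3} and {1}.
Split {0,3} by δ(·,b) → {0} and {3}.
Stable partition: {4} | {0} | {1} | {3} — 4 equivalence classes.

4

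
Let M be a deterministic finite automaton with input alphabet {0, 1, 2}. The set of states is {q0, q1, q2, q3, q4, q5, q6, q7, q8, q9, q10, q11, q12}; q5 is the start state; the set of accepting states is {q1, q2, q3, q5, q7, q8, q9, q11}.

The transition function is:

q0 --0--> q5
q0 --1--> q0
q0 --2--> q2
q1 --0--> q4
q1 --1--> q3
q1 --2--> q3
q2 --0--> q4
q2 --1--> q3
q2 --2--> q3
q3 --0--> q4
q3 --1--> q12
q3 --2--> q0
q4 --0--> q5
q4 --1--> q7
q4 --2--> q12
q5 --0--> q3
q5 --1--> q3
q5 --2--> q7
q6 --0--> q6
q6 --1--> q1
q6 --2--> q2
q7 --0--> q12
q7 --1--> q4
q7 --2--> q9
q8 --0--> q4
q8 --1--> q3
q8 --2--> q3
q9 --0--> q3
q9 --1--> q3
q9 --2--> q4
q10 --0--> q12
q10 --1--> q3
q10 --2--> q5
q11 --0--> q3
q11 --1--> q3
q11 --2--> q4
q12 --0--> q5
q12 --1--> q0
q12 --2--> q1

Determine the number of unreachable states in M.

4

BFS from q5 reaches {q0, q1, q2, q3, q4, q5, q7, q9, q12}; the 4 state(s) q6, q8, q10, q11 are never visited.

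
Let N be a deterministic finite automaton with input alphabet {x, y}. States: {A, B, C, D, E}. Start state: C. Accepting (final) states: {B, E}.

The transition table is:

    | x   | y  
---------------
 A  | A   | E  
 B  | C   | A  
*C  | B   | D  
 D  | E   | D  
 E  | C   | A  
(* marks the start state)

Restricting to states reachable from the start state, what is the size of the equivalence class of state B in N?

All states are reachable from the start state.
P0 = {B,E} | {A,C,D}.
On input x, block {A,C,D} splits into {C,D} and {A}.
Stable partition: {B,E} | {C,D} | {A} — 3 equivalence classes.
State B belongs to the block {B,E}, which has 2 states.

2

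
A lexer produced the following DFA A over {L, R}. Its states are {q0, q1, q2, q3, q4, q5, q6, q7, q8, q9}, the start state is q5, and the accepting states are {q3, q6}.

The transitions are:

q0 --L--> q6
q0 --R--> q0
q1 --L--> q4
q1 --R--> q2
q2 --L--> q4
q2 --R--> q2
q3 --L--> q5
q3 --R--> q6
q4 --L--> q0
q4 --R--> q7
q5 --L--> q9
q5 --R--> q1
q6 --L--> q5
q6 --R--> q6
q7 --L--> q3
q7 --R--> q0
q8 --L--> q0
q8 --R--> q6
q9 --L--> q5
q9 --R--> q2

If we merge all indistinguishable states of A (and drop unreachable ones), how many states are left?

Reachable states from the start: {q0,q1,q2,q3,q4,q5,q6,q7,q9}. Unreachable: {q8} — drop them.
P0 = {q3,q6} | {q0,q1,q2,q4,q5,q7,q9}.
Split {q0,q1,q2,q4,q5,q7,q9} by δ(·,L) → {q1,q2,q4,q5,q9} and {q0,q7}.
Split {q1,q2,q4,q5,q9} by δ(·,L) → {q1,q2,q5,q9} and {q4}.
Split {q1,q2,q5,q9} by δ(·,L) → {q1,q2} and {q5,q9}.
No further refinement is possible. Final partition (5 blocks): {q3,q6} | {q1,q2} | {q0,q7} | {q4} | {q5,q9}.

5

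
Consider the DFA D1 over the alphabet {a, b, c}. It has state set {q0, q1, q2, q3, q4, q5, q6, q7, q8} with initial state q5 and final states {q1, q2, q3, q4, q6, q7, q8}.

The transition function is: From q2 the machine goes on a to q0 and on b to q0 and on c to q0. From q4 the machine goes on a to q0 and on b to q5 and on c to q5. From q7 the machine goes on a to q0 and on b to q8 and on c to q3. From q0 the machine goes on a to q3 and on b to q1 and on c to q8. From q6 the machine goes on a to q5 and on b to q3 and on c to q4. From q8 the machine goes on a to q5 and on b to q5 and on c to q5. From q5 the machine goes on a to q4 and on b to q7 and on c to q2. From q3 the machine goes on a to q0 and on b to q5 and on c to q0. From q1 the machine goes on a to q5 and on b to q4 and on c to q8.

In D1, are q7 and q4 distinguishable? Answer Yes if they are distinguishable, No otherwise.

First remove the unreachable states {q6}; 8 states remain.
Start with accepting vs non-accepting: {q1,q2,q3,q4,q7,q8} | {q0,q5}.
Refine {q1,q2,q3,q4,q7,q8} on symbol b: members go to different blocks, giving {q2,q3,q4,q8} and {q1,q7}.
Stable partition: {q2,q3,q4,q8} | {q0,q5} | {q1,q7} — 3 equivalence classes.
q7 and q4 end up in different blocks, so they are distinguishable. For instance, the string 'b' is accepted from only q7.

Yes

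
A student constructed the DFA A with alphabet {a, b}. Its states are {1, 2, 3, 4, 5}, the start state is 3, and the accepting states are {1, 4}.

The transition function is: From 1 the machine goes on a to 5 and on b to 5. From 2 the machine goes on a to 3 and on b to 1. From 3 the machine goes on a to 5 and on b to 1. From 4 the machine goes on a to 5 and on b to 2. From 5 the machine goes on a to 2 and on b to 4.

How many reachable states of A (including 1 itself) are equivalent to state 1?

All states are reachable from the start state.
P0 = {1,4} | {2,3,5}.
Stable partition: {1,4} | {2,3,5} — 2 equivalence classes.
The equivalence class containing 1 is {1,4}, of size 2.

2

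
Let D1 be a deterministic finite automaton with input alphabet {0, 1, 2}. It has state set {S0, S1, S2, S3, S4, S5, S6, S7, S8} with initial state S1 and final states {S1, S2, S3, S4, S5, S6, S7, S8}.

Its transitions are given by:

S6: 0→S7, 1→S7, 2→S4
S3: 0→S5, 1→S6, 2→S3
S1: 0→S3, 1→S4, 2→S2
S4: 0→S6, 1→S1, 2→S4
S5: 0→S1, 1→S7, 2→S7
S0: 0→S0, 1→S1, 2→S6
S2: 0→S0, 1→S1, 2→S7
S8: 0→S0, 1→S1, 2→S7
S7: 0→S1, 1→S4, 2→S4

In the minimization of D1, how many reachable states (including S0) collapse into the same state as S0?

First remove the unreachable states {S8}; 8 states remain.
Initial partition by acceptance: {S1,S2,S3,S4,S5,S6,S7} | {S0}.
Refine {S1,S2,S3,S4,S5,S6,S7} on symbol 0: members go to different blocks, giving {S1,S3,S4,S5,S6,S7} and {S2}.
Refine {S1,S3,S4,S5,S6,S7} on symbol 2: members go to different blocks, giving {S3,S4,S5,S6,S7} and {S1}.
Refine {S3,S4,S5,S6,S7} on symbol 0: members go to different blocks, giving {S3,S4,S6} and {S5,S7}.
On input 0, block {S3,S4,S6} splits into {S3,S6} and {S4}.
Split {S3,S6} by δ(·,1) → {S3} and {S6}.
Refine {S5,S7} on symbol 1: members go to different blocks, giving {S5} and {S7}.
No further refinement is possible. Final partition (8 blocks): {S3} | {S0} | {S2} | {S1} | {S5} | {S4} | {S6} | {S7}.
The equivalence class containing S0 is {S0}, of size 1.

1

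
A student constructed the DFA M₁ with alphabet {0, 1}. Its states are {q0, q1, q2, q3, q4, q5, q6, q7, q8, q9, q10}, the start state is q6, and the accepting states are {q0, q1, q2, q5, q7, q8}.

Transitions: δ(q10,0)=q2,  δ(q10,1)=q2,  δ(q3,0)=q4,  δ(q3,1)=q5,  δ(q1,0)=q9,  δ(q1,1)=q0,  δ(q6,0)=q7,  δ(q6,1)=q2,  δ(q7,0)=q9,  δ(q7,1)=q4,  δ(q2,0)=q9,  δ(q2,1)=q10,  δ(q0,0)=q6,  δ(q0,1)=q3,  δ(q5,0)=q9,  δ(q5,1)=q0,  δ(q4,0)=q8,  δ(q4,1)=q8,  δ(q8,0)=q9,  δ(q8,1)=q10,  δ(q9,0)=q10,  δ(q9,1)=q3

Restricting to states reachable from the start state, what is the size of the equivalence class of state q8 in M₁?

3

First remove the unreachable states {q1}; 10 states remain.
Initial partition by acceptance: {q0,q2,q5,q7,q8} | {q3,q4,q6,q9,q10}.
Split {q0,q2,q5,q7,q8} by δ(·,1) → {q0,q2,q7,q8} and {q5}.
On input 0, block {q3,q4,q6,q9,q10} splits into {q4,q6,q10} and {q3,q9}.
Split {q0,q2,q7,q8} by δ(·,0) → {q2,q7,q8} and {q0}.
On input 1, block {q3,q9} splits into {q3} and {q9}.
No further refinement is possible. Final partition (6 blocks): {q2,q7,q8} | {q4,q6,q10} | {q5} | {q3} | {q0} | {q9}.
The equivalence class containing q8 is {q2,q7,q8}, of size 3.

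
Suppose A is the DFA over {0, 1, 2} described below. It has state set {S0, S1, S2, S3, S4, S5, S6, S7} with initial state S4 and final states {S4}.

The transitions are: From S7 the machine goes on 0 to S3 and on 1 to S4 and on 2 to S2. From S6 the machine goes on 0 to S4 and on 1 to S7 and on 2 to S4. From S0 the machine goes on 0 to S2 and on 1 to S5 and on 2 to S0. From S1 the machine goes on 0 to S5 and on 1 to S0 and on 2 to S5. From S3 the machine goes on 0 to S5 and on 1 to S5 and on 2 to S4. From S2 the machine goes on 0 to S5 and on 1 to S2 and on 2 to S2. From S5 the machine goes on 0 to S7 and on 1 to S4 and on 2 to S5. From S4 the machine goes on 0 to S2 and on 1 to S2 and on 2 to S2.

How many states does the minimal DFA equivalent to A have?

5

Reachable states from the start: {S2,S3,S4,S5,S7}. Unreachable: {S0,S1,S6} — drop them.
P0 = {S4} | {S2,S3,S5,S7}.
Split {S2,S3,S5,S7} by δ(·,1) → {S2,S3} and {S5,S7}.
Split {S2,S3} by δ(·,1) → {S2} and {S3}.
Refine {S5,S7} on symbol 0: members go to different blocks, giving {S5} and {S7}.
No further refinement is possible. Final partition (5 blocks): {S4} | {S2} | {S5} | {S3} | {S7}.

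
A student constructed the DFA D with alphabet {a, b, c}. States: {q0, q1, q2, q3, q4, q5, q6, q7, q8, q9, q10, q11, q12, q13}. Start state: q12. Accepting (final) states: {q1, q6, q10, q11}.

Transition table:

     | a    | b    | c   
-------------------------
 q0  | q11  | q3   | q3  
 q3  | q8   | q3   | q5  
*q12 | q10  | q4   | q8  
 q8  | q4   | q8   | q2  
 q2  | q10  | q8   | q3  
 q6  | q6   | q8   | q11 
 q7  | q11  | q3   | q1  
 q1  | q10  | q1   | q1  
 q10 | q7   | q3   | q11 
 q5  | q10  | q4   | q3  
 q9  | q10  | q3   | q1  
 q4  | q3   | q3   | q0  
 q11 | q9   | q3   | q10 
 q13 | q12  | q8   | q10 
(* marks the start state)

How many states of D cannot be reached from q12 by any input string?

2

BFS from q12 reaches {q0, q1, q2, q3, q4, q5, q7, q8, q9, q10, q11, q12}; the 2 state(s) q6, q13 are never visited.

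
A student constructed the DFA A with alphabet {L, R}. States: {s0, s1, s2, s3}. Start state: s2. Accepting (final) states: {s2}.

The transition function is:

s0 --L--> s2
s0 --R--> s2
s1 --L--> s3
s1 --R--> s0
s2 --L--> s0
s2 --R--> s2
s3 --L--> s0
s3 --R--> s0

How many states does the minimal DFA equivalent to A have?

2

First remove the unreachable states {s1,s3}; 2 states remain.
P0 = {s2} | {s0}.
The partition is now stable with 2 blocks: {s2} | {s0}.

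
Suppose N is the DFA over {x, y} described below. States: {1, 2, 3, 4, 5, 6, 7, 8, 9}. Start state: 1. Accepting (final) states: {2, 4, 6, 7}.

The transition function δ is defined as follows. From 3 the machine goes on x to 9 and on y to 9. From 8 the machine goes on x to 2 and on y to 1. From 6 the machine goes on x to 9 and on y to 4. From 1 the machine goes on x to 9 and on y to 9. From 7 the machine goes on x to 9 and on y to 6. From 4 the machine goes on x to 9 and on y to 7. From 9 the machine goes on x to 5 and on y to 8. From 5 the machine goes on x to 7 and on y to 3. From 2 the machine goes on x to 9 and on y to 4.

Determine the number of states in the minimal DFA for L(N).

All states are reachable from the start state.
P0 = {2,4,6,7} | {1,3,5,8,9}.
Split {1,3,5,8,9} by δ(·,x) → {1,3,9} and {5,8}.
On input x, block {1,3,9} splits into {1,3} and {9}.
The partition is now stable with 4 blocks: {2,4,6,7} | {1,3} | {5,8} | {9}.

4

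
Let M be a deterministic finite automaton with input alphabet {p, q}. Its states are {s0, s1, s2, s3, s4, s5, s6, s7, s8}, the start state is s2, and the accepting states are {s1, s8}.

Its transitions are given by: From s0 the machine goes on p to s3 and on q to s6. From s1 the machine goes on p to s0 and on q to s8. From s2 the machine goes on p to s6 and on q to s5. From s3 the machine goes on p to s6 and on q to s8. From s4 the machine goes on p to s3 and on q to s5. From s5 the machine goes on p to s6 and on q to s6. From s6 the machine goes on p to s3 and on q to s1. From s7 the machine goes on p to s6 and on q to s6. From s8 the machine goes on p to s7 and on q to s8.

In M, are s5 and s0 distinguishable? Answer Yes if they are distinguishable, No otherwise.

Reachable states from the start: {s0,s1,s2,s3,s5,s6,s7,s8}. Unreachable: {s4} — drop them.
P0 = {s1,s8} | {s0,s2,s3,s5,s6,s7}.
Split {s0,s2,s3,s5,s6,s7} by δ(·,q) → {s0,s2,s5,s7} and {s3,s6}.
On input q, block {s0,s2,s5,s7} splits into {s0,s5,s7} and {s2}.
No further refinement is possible. Final partition (4 blocks): {s1,s8} | {s0,s5,s7} | {s3,s6} | {s2}.
s5 and s0 lie in the same block of the stable partition, so they are equivalent — no string distinguishes them.

No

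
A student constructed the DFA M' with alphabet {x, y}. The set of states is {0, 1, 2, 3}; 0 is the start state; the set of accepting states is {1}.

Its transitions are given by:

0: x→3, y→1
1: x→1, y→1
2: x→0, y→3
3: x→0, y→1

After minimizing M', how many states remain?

2

States {2} cannot be reached from the start state, so discard them.
P0 = {1} | {0,3}.
Stable partition: {1} | {0,3} — 2 equivalence classes.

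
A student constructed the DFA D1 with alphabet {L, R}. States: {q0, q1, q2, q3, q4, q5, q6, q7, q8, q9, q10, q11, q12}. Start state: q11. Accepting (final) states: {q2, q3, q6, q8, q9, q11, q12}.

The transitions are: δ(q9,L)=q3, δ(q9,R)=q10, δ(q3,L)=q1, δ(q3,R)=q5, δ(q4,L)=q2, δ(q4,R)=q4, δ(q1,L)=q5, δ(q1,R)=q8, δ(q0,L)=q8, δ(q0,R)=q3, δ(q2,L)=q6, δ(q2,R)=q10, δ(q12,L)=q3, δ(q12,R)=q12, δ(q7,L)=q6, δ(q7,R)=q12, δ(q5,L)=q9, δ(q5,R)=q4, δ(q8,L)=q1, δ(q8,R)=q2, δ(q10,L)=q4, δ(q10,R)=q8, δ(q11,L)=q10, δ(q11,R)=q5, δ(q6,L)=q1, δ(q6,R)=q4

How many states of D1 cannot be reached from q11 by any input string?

BFS from q11 reaches {q1, q2, q3, q4, q5, q6, q8, q9, q10, q11}; the 3 state(s) q0, q7, q12 are never visited.

3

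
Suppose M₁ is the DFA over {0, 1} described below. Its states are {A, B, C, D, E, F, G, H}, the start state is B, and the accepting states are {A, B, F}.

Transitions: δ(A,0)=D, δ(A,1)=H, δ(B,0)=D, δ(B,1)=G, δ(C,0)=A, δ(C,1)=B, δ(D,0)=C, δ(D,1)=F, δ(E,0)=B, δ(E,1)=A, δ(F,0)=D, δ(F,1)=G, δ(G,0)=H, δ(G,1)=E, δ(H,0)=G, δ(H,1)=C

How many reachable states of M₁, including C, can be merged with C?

Initial partition by acceptance: {A,B,F} | {C,D,E,G,H}.
On input 0, block {C,D,E,G,H} splits into {D,G,H} and {C,E}.
Split {D,G,H} by δ(·,0) → {G,H} and {D}.
The partition is now stable with 4 blocks: {A,B,F} | {G,H} | {C,E} | {D}.
State C belongs to the block {C,E}, which has 2 states.

2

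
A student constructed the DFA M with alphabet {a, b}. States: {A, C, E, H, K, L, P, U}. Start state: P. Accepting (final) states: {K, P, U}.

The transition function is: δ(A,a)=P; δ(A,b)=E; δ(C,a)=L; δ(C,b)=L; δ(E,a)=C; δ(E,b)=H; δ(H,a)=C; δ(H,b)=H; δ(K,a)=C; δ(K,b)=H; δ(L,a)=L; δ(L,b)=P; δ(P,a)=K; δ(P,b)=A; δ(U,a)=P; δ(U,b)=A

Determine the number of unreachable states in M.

Starting at P and following transitions, the reachable set is {A, C, E, H, K, L, P}. That leaves U unreachable — 1 in total.

1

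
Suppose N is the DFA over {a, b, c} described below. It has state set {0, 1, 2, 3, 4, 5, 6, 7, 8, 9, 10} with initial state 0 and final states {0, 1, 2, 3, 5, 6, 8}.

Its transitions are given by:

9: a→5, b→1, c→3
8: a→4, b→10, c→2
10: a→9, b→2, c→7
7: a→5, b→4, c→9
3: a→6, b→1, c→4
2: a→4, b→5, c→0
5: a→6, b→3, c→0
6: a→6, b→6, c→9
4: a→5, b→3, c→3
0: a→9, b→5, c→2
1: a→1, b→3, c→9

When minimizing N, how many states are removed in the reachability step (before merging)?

3

Starting at 0 and following transitions, the reachable set is {0, 1, 2, 3, 4, 5, 6, 9}. That leaves 7, 8, 10 unreachable — 3 in total.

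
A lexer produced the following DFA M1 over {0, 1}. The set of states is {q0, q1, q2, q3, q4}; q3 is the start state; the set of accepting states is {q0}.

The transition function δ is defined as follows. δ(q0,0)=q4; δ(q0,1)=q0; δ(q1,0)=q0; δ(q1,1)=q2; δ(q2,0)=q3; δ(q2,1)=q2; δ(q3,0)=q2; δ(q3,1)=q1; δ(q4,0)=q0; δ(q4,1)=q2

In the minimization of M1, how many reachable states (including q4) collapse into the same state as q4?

2

Start with accepting vs non-accepting: {q0} | {q1,q2,q3,q4}.
On input 0, block {q1,q2,q3,q4} splits into {q1,q4} and {q2,q3}.
Refine {q2,q3} on symbol 1: members go to different blocks, giving {q2} and {q3}.
Stable partition: {q0} | {q1,q4} | {q2} | {q3} — 4 equivalence classes.
State q4 belongs to the block {q1,q4}, which has 2 states.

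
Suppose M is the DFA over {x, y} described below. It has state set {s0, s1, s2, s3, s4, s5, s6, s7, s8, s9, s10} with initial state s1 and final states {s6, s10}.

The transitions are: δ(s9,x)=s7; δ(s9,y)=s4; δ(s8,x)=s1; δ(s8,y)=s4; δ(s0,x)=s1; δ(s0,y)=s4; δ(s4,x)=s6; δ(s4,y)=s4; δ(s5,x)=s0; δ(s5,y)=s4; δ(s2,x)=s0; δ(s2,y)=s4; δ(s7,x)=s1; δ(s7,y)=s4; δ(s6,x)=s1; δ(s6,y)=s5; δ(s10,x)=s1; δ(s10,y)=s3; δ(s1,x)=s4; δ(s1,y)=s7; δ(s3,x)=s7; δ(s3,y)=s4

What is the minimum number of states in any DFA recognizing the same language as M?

Reachable states from the start: {s0,s1,s4,s5,s6,s7}. Unreachable: {s2,s3,s8,s9,s10} — drop them.
P0 = {s6} | {s0,s1,s4,s5,s7}.
Split {s0,s1,s4,s5,s7} by δ(·,x) → {s0,s1,s5,s7} and {s4}.
On input x, block {s0,s1,s5,s7} splits into {s0,s5,s7} and {s1}.
Refine {s0,s5,s7} on symbol x: members go to different blocks, giving {s0,s7} and {s5}.
The partition is now stable with 5 blocks: {s6} | {s0,s7} | {s4} | {s1} | {s5}.

5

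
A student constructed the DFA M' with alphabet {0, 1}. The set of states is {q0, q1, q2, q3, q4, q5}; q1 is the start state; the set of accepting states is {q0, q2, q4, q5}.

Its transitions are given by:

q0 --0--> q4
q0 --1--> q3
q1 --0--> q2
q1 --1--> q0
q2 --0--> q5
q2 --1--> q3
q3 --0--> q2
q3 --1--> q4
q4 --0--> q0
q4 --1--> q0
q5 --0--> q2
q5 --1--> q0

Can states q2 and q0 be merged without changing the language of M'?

All states are reachable from the start state.
Initial partition by acceptance: {q0,q2,q4,q5} | {q1,q3}.
On input 1, block {q0,q2,q4,q5} splits into {q0,q2} and {q4,q5}.
Refine {q1,q3} on symbol 1: members go to different blocks, giving {q1} and {q3}.
Stable partition: {q0,q2} | {q1} | {q4,q5} | {q3} — 4 equivalence classes.
q2 and q0 lie in the same block of the stable partition, so they are equivalent — no string distinguishes them.

Yes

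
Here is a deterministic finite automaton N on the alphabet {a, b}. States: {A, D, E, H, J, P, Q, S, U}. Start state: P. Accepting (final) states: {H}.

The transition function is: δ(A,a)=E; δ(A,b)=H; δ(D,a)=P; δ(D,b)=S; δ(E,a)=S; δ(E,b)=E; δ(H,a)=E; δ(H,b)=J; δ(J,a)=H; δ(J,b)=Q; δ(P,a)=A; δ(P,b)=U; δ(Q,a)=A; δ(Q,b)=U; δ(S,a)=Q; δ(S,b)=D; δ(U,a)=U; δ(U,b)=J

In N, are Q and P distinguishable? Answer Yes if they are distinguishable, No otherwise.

All states are reachable from the start state.
Initial partition by acceptance: {H} | {A,D,E,J,P,Q,S,U}.
Refine {A,D,E,J,P,Q,S,U} on symbol a: members go to different blocks, giving {A,D,E,P,Q,S,U} and {J}.
On input b, block {A,D,E,P,Q,S,U} splits into {D,E,P,Q,S} and {U} and {A}.
Split {D,E,P,Q,S} by δ(·,a) → {D,E,S} and {P,Q}.
Split {D,E,S} by δ(·,a) → {D,S} and {E}.
No further refinement is possible. Final partition (7 blocks): {H} | {D,S} | {J} | {U} | {A} | {P,Q} | {E}.
Q and P lie in the same block of the stable partition, so they are equivalent — no string distinguishes them.

No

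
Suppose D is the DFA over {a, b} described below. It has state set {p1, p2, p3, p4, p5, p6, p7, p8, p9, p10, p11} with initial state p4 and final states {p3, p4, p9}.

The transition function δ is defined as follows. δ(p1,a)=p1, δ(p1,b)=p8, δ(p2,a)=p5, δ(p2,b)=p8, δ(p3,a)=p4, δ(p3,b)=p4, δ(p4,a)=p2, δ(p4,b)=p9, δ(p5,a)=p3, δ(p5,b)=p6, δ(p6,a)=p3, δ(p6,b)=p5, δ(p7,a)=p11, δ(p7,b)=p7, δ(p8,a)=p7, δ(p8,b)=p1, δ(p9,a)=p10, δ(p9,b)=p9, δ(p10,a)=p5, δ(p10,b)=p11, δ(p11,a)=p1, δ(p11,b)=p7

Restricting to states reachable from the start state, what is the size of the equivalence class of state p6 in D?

Every state is reachable, so we keep all 11.
P0 = {p3,p4,p9} | {p1,p2,p5,p6,p7,p8,p10,p11}.
Split {p3,p4,p9} by δ(·,a) → {p4,p9} and {p3}.
Refine {p1,p2,p5,p6,p7,p8,p10,p11} on symbol a: members go to different blocks, giving {p1,p2,p7,p8,p10,p11} and {p5,p6}.
Split {p1,p2,p7,p8,p10,p11} by δ(·,a) → {p1,p7,p8,p11} and {p2,p10}.
Stable partition: {p4,p9} | {p1,p7,p8,p11} | {p3} | {p5,p6} | {p2,p10} — 5 equivalence classes.
State p6 belongs to the block {p5,p6}, which has 2 states.

2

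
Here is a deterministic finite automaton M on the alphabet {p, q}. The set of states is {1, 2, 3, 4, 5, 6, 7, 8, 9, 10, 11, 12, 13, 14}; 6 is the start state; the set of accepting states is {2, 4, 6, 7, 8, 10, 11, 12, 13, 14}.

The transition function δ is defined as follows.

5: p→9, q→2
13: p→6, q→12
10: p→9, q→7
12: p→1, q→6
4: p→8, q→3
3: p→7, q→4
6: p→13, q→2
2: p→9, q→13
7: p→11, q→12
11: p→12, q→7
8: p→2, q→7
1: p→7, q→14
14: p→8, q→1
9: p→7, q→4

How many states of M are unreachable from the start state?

BFS from 6 reaches {1, 2, 3, 4, 6, 7, 8, 9, 11, 12, 13, 14}; the 2 state(s) 5, 10 are never visited.

2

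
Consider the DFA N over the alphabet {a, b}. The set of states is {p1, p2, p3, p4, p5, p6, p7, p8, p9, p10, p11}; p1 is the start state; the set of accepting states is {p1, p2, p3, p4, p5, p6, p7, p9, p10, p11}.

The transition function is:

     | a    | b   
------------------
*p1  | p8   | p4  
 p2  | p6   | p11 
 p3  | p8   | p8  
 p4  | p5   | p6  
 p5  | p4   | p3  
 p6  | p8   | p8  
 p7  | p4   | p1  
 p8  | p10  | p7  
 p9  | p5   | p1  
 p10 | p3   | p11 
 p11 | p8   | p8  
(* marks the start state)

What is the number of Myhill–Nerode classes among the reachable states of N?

6

States {p2,p9} cannot be reached from the start state, so discard them.
Initial partition by acceptance: {p1,p3,p4,p5,p6,p7,p10,p11} | {p8}.
On input a, block {p1,p3,p4,p5,p6,p7,p10,p11} splits into {p1,p3,p6,p11} and {p4,p5,p7,p10}.
Split {p1,p3,p6,p11} by δ(·,b) → {p3,p6,p11} and {p1}.
Split {p4,p5,p7,p10} by δ(·,a) → {p4,p5,p7} and {p10}.
Split {p4,p5,p7} by δ(·,b) → {p4,p5} and {p7}.
The partition is now stable with 6 blocks: {p3,p6,p11} | {p8} | {p4,p5} | {p1} | {p10} | {p7}.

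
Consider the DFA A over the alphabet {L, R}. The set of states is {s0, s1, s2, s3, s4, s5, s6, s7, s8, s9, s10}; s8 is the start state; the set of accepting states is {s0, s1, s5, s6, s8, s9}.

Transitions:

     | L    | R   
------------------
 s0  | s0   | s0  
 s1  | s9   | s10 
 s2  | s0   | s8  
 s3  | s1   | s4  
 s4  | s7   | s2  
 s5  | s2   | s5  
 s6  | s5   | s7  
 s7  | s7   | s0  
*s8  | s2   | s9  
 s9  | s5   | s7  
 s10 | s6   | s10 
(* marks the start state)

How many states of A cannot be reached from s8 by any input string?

No path from s8 leads to s1, s3, s4, s6, s10; the other 6 states are all reachable.

5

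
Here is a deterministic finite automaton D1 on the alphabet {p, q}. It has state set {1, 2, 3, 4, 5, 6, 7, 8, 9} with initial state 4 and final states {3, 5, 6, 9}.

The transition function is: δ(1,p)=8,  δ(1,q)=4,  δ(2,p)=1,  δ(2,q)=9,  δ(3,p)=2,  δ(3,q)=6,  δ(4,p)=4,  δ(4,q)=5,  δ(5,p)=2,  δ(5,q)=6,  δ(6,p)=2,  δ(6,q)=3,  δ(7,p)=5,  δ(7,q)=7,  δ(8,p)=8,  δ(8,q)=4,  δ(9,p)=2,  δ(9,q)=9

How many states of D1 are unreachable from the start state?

1

Starting at 4 and following transitions, the reachable set is {1, 2, 3, 4, 5, 6, 8, 9}. That leaves 7 unreachable — 1 in total.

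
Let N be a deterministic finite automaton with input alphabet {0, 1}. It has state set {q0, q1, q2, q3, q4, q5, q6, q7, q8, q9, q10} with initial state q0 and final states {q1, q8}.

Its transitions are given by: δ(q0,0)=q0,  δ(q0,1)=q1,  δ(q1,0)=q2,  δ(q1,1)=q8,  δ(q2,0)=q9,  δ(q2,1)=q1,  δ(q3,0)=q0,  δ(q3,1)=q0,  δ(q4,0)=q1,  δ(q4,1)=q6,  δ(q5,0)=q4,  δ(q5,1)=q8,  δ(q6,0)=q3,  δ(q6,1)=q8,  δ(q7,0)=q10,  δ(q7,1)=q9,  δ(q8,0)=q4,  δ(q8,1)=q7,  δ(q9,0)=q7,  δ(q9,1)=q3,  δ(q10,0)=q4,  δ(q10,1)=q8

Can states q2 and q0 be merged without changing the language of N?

States {q5} cannot be reached from the start state, so discard them.
Initial partition by acceptance: {q1,q8} | {q0,q2,q3,q4,q6,q7,q9,q10}.
On input 1, block {q1,q8} splits into {q1} and {q8}.
Refine {q0,q2,q3,q4,q6,q7,q9,q10} on symbol 0: members go to different blocks, giving {q0,q2,q3,q6,q7,q9,q10} and {q4}.
Refine {q0,q2,q3,q6,q7,q9,q10} on symbol 0: members go to different blocks, giving {q0,q2,q3,q6,q7,q9} and {q10}.
Refine {q0,q2,q3,q6,q7,q9} on symbol 0: members go to different blocks, giving {q0,q2,q3,q6,q9} and {q7}.
Refine {q0,q2,q3,q6,q9} on symbol 0: members go to different blocks, giving {q0,q2,q3,q6} and {q9}.
On input 0, block {q0,q2,q3,q6} splits into {q0,q3,q6} and {q2}.
Refine {q0,q3,q6} on symbol 1: members go to different blocks, giving {q0} and {q3} and {q6}.
The partition is now stable with 10 blocks: {q1} | {q0} | {q8} | {q4} | {q10} | {q7} | {q9} | {q2} | {q3} | {q6}.
q2 and q0 end up in different blocks, so they are distinguishable. For instance, the string '01' is accepted from only q0.

No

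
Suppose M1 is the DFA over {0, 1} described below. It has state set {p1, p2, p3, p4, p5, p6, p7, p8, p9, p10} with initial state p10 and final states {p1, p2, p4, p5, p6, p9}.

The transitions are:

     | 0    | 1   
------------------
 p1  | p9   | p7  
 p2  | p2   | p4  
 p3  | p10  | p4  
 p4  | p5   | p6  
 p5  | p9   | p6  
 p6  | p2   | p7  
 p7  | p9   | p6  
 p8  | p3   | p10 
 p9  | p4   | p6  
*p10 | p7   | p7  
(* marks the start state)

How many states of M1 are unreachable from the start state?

3

Starting at p10 and following transitions, the reachable set is {p2, p4, p5, p6, p7, p9, p10}. That leaves p1, p3, p8 unreachable — 3 in total.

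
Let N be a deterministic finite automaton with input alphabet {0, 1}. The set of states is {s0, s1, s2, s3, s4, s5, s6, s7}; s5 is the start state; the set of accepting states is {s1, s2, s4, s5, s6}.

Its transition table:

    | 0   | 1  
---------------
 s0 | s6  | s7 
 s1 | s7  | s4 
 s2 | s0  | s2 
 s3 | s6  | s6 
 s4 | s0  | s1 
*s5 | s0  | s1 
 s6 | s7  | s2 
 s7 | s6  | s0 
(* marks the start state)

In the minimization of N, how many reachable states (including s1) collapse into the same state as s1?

Reachable states from the start: {s0,s1,s2,s4,s5,s6,s7}. Unreachable: {s3} — drop them.
Initial partition by acceptance: {s1,s2,s4,s5,s6} | {s0,s7}.
No further refinement is possible. Final partition (2 blocks): {s1,s2,s4,s5,s6} | {s0,s7}.
State s1 belongs to the block {s1,s2,s4,s5,s6}, which has 5 states.

5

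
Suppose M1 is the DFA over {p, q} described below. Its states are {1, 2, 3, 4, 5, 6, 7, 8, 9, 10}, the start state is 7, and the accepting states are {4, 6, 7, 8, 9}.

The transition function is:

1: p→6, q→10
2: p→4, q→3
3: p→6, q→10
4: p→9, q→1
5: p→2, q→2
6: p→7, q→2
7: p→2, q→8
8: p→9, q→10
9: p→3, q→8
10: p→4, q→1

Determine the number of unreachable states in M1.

BFS from 7 reaches {1, 2, 3, 4, 6, 7, 8, 9, 10}; the 1 state(s) 5 are never visited.

1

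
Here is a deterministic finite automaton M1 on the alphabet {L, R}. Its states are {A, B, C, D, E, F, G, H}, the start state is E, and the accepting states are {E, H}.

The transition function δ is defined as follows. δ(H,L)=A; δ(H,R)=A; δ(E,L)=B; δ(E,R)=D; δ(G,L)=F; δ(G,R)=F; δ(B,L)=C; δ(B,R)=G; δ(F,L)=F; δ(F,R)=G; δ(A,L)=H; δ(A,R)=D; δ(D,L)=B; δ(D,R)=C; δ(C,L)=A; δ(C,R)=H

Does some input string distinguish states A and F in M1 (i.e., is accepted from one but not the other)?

Yes

All states are reachable from the start state.
P0 = {E,H} | {A,B,C,D,F,G}.
On input L, block {A,B,C,D,F,G} splits into {B,C,D,F,G} and {A}.
Refine {E,H} on symbol L: members go to different blocks, giving {E} and {H}.
Refine {B,C,D,F,G} on symbol L: members go to different blocks, giving {B,D,F,G} and {C}.
Refine {B,D,F,G} on symbol L: members go to different blocks, giving {D,F,G} and {B}.
On input L, block {D,F,G} splits into {F,G} and {D}.
Stable partition: {E} | {F,G} | {A} | {H} | {C} | {B} | {D} — 7 equivalence classes.
A and F end up in different blocks, so they are distinguishable. For instance, the string 'L' is accepted from only A.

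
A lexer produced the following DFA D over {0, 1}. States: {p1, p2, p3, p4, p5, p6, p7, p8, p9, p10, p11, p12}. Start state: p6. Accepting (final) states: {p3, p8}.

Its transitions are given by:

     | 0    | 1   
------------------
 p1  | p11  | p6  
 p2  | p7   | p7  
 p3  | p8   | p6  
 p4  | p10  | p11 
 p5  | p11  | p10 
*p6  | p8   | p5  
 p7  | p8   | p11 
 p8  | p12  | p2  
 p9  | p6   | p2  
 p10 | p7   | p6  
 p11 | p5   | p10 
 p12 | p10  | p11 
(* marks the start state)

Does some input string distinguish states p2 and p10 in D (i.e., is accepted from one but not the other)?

Reachable states from the start: {p2,p5,p6,p7,p8,p10,p11,p12}. Unreachable: {p1,p3,p4,p9} — drop them.
Initial partition by acceptance: {p8} | {p2,p5,p6,p7,p10,p11,p12}.
On input 0, block {p2,p5,p6,p7,p10,p11,p12} splits into {p2,p5,p10,p11,p12} and {p6,p7}.
Refine {p2,p5,p10,p11,p12} on symbol 0: members go to different blocks, giving {p5,p11,p12} and {p2,p10}.
Split {p5,p11,p12} by δ(·,0) → {p5,p11} and {p12}.
Stable partition: {p8} | {p5,p11} | {p6,p7} | {p2,p10} | {p12} — 5 equivalence classes.
p2 and p10 lie in the same block of the stable partition, so they are equivalent — no string distinguishes them.

No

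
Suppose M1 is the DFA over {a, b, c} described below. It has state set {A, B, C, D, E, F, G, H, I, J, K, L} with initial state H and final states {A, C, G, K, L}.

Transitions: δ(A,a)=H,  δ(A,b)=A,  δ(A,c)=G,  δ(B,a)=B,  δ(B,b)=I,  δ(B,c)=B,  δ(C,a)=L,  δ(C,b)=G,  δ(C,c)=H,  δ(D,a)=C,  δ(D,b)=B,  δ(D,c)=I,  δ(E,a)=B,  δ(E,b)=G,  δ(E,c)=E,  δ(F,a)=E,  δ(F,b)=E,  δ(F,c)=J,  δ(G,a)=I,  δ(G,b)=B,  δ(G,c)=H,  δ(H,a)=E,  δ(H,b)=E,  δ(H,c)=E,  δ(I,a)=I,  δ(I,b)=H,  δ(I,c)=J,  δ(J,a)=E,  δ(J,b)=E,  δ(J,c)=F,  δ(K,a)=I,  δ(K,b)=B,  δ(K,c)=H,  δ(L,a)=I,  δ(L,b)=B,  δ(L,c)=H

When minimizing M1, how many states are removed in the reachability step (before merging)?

Starting at H and following transitions, the reachable set is {B, E, F, G, H, I, J}. That leaves A, C, D, K, L unreachable — 5 in total.

5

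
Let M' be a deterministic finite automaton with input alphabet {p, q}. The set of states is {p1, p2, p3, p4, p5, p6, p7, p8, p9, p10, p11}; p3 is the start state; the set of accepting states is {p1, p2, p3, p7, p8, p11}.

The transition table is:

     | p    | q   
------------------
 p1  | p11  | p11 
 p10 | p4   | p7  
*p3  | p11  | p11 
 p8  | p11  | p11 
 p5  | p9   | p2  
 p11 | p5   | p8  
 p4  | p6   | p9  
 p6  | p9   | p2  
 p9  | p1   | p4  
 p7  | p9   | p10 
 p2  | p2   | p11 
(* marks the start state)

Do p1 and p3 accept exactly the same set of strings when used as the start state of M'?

States {p7,p10} cannot be reached from the start state, so discard them.
Start with accepting vs non-accepting: {p1,p2,p3,p8,p11} | {p4,p5,p6,p9}.
On input p, block {p1,p2,p3,p8,p11} splits into {p1,p2,p3,p8} and {p11}.
Refine {p1,p2,p3,p8} on symbol p: members go to different blocks, giving {p1,p3,p8} and {p2}.
Split {p4,p5,p6,p9} by δ(·,p) → {p4,p5,p6} and {p9}.
Refine {p4,p5,p6} on symbol p: members go to different blocks, giving {p5,p6} and {p4}.
The partition is now stable with 6 blocks: {p1,p3,p8} | {p5,p6} | {p11} | {p2} | {p9} | {p4}.
p1 and p3 lie in the same block of the stable partition, so they are equivalent — no string distinguishes them.

Yes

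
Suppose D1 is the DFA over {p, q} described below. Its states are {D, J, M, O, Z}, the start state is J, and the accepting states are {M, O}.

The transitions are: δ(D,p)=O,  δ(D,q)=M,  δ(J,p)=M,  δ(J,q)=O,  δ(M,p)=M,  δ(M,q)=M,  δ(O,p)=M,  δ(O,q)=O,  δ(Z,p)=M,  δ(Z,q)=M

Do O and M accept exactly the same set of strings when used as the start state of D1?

Yes

States {D,Z} cannot be reached from the start state, so discard them.
P0 = {M,O} | {J}.
The partition is now stable with 2 blocks: {M,O} | {J}.
O and M lie in the same block of the stable partition, so they are equivalent — no string distinguishes them.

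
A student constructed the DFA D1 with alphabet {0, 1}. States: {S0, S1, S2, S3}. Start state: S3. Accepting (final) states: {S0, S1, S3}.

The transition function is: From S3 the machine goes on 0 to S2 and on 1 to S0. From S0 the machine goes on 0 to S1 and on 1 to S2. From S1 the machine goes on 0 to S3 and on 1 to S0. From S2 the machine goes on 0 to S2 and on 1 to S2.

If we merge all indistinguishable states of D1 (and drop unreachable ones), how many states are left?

4

Every state is reachable, so we keep all 4.
P0 = {S0,S1,S3} | {S2}.
Refine {S0,S1,S3} on symbol 0: members go to different blocks, giving {S0,S1} and {S3}.
Refine {S0,S1} on symbol 0: members go to different blocks, giving {S0} and {S1}.
No further refinement is possible. Final partition (4 blocks): {S0} | {S2} | {S3} | {S1}.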